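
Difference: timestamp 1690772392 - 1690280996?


Difference = 1690772392 - 1690280996 = 491396 seconds
In hours: 491396 / 3600 ≈ 136.5
In days: 491396 / 86400 ≈ 5.69

491396 seconds (136.5 hours / 5.69 days)


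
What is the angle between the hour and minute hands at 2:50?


145.0°

Hour hand = 2×30 + 50×0.5 = 85.0°
Minute hand = 50×6 = 300°
Difference = |85.0 - 300| = 215.0°
Since > 180°: 360 - 215.0 = 145.0°


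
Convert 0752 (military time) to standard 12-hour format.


7:52 AM

Hour: 7
7 < 12 → AM


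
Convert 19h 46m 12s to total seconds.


Hours: 19 × 3600 = 68400
Minutes: 46 × 60 = 2760
Seconds: 12
Total = 68400 + 2760 + 12 = 71172

71172 seconds


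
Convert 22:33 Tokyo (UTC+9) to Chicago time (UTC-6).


Time difference = UTC-6 - UTC+9 = -15 hours
New hour = (22 -15) mod 24
= 7 mod 24 = 7
Minutes unchanged → 07:33

07:33


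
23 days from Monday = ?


Start: Monday (index 0)
(0 + 23) mod 7
= 23 mod 7
= 2
Index 2 → Wednesday

Wednesday


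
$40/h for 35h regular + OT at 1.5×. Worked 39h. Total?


$1640.00

Regular: 35h × $40 = $1400.00
Overtime: 39 - 35 = 4h
OT pay: 4h × $40 × 1.5 = $240.00
Total = $1400.00 + $240.00 = $1640.00


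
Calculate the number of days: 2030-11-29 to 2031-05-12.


164 days

From November 29, 2030 to May 12, 2031
Rest of November 2030: 30 - 29 = 1
Full months: December 31, January 31, February 2031 28, March 31, April 30
Days into May 2031: 12
Total = 1 + 31 + 31 + 28 + 31 + 30 + 12 = 164 days


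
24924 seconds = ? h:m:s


6h 55m 24s

Hours: 24924 ÷ 3600 = 6 remainder 3324
Minutes: 3324 ÷ 60 = 55 remainder 24
Seconds: 24


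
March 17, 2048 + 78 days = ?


June 3, 2048

Start: March 17, 2048
Add 78 days
March 17 → April 1: 31 - 17 + 1 = 15 days (78 - 15 = 63 left)
April 1 → May 1: 30 - 1 + 1 = 30 days (63 - 30 = 33 left)
May 1 → June 1: 31 - 1 + 1 = 31 days (33 - 31 = 2 left)
June 1 + 2 = June 3, 2048


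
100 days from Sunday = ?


Tuesday

Start: Sunday (index 6)
(6 + 100) mod 7
= 106 mod 7
= 1
Index 1 → Tuesday


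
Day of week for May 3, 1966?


Zeller's congruence:
q=3, m=5, k=66, j=19
h = (3 + ⌊13×6/5⌋ + 66 + ⌊66/4⌋ + ⌊19/4⌋ - 2×19) mod 7
= (3 + 15 + 66 + 16 + 4 - 38) mod 7
= 66 mod 7 = 3
h=3 → Tuesday

Tuesday


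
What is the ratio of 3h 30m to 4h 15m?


Duration 1: 210 minutes
Duration 2: 255 minutes
Ratio = 210:255
GCD = 15
Simplified = 14:17
As a decimal: 14/17 ≈ 0.82

14:17 (0.82)


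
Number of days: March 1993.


Month: March (month 3)
March has 31 days

31 days


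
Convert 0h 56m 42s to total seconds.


Hours: 0 × 3600 = 0
Minutes: 56 × 60 = 3360
Seconds: 42
Total = 0 + 3360 + 42 = 3402

3402 seconds


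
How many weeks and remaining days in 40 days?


5 weeks 5 days

Weeks: 40 ÷ 7 = 5 remainder 5


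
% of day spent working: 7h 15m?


30.2%

Time: 435 minutes
Day: 1440 minutes
Percentage = (435/1440) × 100 ≈ 30.2%


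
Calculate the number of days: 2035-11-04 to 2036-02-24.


From November 4, 2035 to February 24, 2036
Rest of November 2035: 30 - 4 = 26
Full months: December 31, January 31
Days into February 2036: 24
Total = 26 + 31 + 31 + 24 = 112 days

112 days


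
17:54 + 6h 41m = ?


00:35 (next day)

Start: 1074 minutes from midnight
Add: 401 minutes
Total: 1475 minutes
Hours: 1475 ÷ 60 = 24 remainder 35
24 ≥ 24 → 24 - 24 = 0 (next day)


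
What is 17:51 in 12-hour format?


5:51 PM

Hour: 17
17 - 12 = 5 → PM


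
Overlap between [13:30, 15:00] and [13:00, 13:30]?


0 minutes

Meeting A: 810-900 (in minutes from midnight)
Meeting B: 780-810
Overlap start = max(810, 780) = 810
Overlap end = min(900, 810) = 810
Overlap = max(0, 810 - 810) = 0 min


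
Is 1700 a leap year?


Rules: divisible by 4 AND (not by 100 OR by 400)
1700 ÷ 4 = 425 exactly → divisible by 4
1700 ÷ 100 = 17 exactly → divisible by 100
1700 ÷ 400 = 4 remainder 100 → not divisible by 400
Divisible by 100 but not by 400 → not a leap year

No


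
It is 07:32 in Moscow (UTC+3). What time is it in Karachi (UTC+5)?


09:32

Time difference = UTC+5 - UTC+3 = +2 hours
New hour = (7 + 2) mod 24
= 9 mod 24 = 9
Minutes unchanged → 09:32


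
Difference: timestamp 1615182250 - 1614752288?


429962 seconds (119.4 hours / 4.98 days)

Difference = 1615182250 - 1614752288 = 429962 seconds
In hours: 429962 / 3600 ≈ 119.4
In days: 429962 / 86400 ≈ 4.98


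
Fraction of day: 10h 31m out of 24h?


0.4382 (43.82%)

Total minutes: 10×60 + 31 = 631
Day = 24×60 = 1440 minutes
Fraction = 631/1440 ≈ 0.4382
As a percentage: 631/1440 × 100 ≈ 43.82%


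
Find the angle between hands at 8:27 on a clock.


91.5°

Hour hand = 8×30 + 27×0.5 = 253.5°
Minute hand = 27×6 = 162°
Difference = |253.5 - 162| = 91.5°


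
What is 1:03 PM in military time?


Input: 1:03 PM
PM: 1 + 12 = 13

13:03


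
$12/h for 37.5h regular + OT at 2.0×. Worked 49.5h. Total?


Regular: 37.5h × $12 = $450.00
Overtime: 49.5 - 37.5 = 12.0h
OT pay: 12.0h × $12 × 2.0 = $288.00
Total = $450.00 + $288.00 = $738.00

$738.00


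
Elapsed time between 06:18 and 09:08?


2h 50m

End time in minutes: 9×60 + 8 = 548
Start time in minutes: 6×60 + 18 = 378
Difference = 548 - 378 = 170 minutes
= 2 hours 50 minutes


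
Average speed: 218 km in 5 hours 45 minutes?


Distance: 218 km
Time: 5h 45m = 345 min = 345/60 = 23/4 hours
Speed = 218 ÷ (23/4) = 218 × 4 / 23 = 872/23 ≈ 37.9 km/h

37.9 km/h


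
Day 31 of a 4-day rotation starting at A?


Shifts: A, B, C, D
Start: A (index 0)
Day 31: (0 + 31 - 1) mod 4
= 30 mod 4
= 2
Index 2 → shift C

Shift C


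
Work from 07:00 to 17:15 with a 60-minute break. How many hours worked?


9h 15m (555 minutes)

Total time = (17×60+15) - (7×60+0)
= 1035 - 420 = 615 min
Minus break: 615 - 60 = 555 min
= 9h 15m


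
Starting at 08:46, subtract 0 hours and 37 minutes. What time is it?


08:09

Start: 526 minutes from midnight
Subtract: 37 minutes
Remaining: 526 - 37 = 489
Hours: 8, Minutes: 9


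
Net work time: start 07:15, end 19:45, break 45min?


11h 45m (705 minutes)

Total time = (19×60+45) - (7×60+15)
= 1185 - 435 = 750 min
Minus break: 750 - 45 = 705 min
= 11h 45m


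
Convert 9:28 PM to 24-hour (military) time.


Input: 9:28 PM
PM: 9 + 12 = 21

21:28


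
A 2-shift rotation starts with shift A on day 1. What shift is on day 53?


Shifts: A, B
Start: A (index 0)
Day 53: (0 + 53 - 1) mod 2
= 52 mod 2
= 0
Index 0 → shift A

Shift A


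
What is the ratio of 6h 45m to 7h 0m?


Duration 1: 405 minutes
Duration 2: 420 minutes
Ratio = 405:420
GCD = 15
Simplified = 27:28
As a decimal: 27/28 ≈ 0.96

27:28 (0.96)


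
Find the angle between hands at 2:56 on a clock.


112.0°

Hour hand = 2×30 + 56×0.5 = 88.0°
Minute hand = 56×6 = 336°
Difference = |88.0 - 336| = 248.0°
Since > 180°: 360 - 248.0 = 112.0°


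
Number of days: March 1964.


Month: March (month 3)
March has 31 days

31 days


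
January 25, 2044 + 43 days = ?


Start: January 25, 2044
Add 43 days
January 25 → February 1: 31 - 25 + 1 = 7 days (43 - 7 = 36 left)
February 1 → March 1: 29 - 1 + 1 = 29 days (36 - 29 = 7 left)
March 1 + 7 = March 8, 2044

March 8, 2044


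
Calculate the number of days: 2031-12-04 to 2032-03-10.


97 days

From December 4, 2031 to March 10, 2032
Rest of December 2031: 31 - 4 = 27
Full months: January 31, February 2032 29
Days into March 2032: 10
Total = 27 + 31 + 29 + 10 = 97 days


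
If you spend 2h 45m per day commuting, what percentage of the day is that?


Time: 165 minutes
Day: 1440 minutes
Percentage = (165/1440) × 100 ≈ 11.5%

11.5%


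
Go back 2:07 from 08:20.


Start: 500 minutes from midnight
Subtract: 127 minutes
Remaining: 500 - 127 = 373
Hours: 6, Minutes: 13

06:13


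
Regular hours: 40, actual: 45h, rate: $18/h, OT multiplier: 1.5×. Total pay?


Regular: 40h × $18 = $720.00
Overtime: 45 - 40 = 5h
OT pay: 5h × $18 × 1.5 = $135.00
Total = $720.00 + $135.00 = $855.00

$855.00


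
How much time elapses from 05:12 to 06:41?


End time in minutes: 6×60 + 41 = 401
Start time in minutes: 5×60 + 12 = 312
Difference = 401 - 312 = 89 minutes
= 1 hours 29 minutes

1h 29m


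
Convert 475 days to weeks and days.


67 weeks 6 days

Weeks: 475 ÷ 7 = 67 remainder 6


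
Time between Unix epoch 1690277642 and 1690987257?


Difference = 1690987257 - 1690277642 = 709615 seconds
In hours: 709615 / 3600 ≈ 197.1
In days: 709615 / 86400 ≈ 8.21

709615 seconds (197.1 hours / 8.21 days)


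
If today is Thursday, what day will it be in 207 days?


Monday

Start: Thursday (index 3)
(3 + 207) mod 7
= 210 mod 7
= 0
Index 0 → Monday


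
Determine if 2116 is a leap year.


Rules: divisible by 4 AND (not by 100 OR by 400)
2116 ÷ 4 = 529 exactly → divisible by 4
2116 ÷ 100 = 21 remainder 16 → not divisible by 100
Divisible by 4 but not by 100 → leap year

Yes


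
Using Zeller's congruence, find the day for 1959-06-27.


Zeller's congruence:
q=27, m=6, k=59, j=19
h = (27 + ⌊13×7/5⌋ + 59 + ⌊59/4⌋ + ⌊19/4⌋ - 2×19) mod 7
= (27 + 18 + 59 + 14 + 4 - 38) mod 7
= 84 mod 7 = 0
h=0 → Saturday

Saturday


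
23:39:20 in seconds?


Hours: 23 × 3600 = 82800
Minutes: 39 × 60 = 2340
Seconds: 20
Total = 82800 + 2340 + 20 = 85160

85160 seconds


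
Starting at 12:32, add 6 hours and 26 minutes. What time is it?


18:58

Start: 752 minutes from midnight
Add: 386 minutes
Total: 1138 minutes
Hours: 1138 ÷ 60 = 18 remainder 58


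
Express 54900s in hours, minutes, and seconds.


15h 15m 0s

Hours: 54900 ÷ 3600 = 15 remainder 900
Minutes: 900 ÷ 60 = 15 remainder 0
Seconds: 0


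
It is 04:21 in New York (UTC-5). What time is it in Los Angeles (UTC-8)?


01:21

Time difference = UTC-8 - UTC-5 = -3 hours
New hour = (4 -3) mod 24
= 1 mod 24 = 1
Minutes unchanged → 01:21


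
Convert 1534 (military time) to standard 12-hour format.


Hour: 15
15 - 12 = 3 → PM

3:34 PM


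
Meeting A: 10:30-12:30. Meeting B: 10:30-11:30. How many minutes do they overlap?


Meeting A: 630-750 (in minutes from midnight)
Meeting B: 630-690
Overlap start = max(630, 630) = 630
Overlap end = min(750, 690) = 690
Overlap = max(0, 690 - 630) = 60 min

60 minutes


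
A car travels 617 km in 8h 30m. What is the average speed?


72.6 km/h

Distance: 617 km
Time: 8h 30m = 510 min = 510/60 = 17/2 hours
Speed = 617 ÷ (17/2) = 617 × 2 / 17 = 1234/17 ≈ 72.6 km/h


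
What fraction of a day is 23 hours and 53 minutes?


0.9951 (99.51%)

Total minutes: 23×60 + 53 = 1433
Day = 24×60 = 1440 minutes
Fraction = 1433/1440 ≈ 0.9951
As a percentage: 1433/1440 × 100 ≈ 99.51%


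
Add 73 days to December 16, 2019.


February 27, 2020

Start: December 16, 2019
Add 73 days
December 16 → January 1: 31 - 16 + 1 = 16 days (73 - 16 = 57 left)
January 1 → February 1: 31 - 1 + 1 = 31 days (57 - 31 = 26 left)
February 1 + 26 = February 27, 2020


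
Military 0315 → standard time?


Hour: 3
3 < 12 → AM

3:15 AM


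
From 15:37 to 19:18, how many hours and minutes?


End time in minutes: 19×60 + 18 = 1158
Start time in minutes: 15×60 + 37 = 937
Difference = 1158 - 937 = 221 minutes
= 3 hours 41 minutes

3h 41m


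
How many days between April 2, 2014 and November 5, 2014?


From April 2, 2014 to November 5, 2014
Rest of April 2014: 30 - 2 = 28
Full months: May 31, June 30, July 31, August 31, September 30, October 31
Days into November 2014: 5
Total = 28 + 31 + 30 + 31 + 31 + 30 + 31 + 5 = 217 days

217 days


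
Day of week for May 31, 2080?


Zeller's congruence:
q=31, m=5, k=80, j=20
h = (31 + ⌊13×6/5⌋ + 80 + ⌊80/4⌋ + ⌊20/4⌋ - 2×20) mod 7
= (31 + 15 + 80 + 20 + 5 - 40) mod 7
= 111 mod 7 = 6
h=6 → Friday

Friday


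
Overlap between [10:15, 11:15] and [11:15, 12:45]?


Meeting A: 615-675 (in minutes from midnight)
Meeting B: 675-765
Overlap start = max(615, 675) = 675
Overlap end = min(675, 765) = 675
Overlap = max(0, 675 - 675) = 0 min

0 minutes


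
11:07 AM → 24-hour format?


Input: 11:07 AM
AM hour stays: 11

11:07


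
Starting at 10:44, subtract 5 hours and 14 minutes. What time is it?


05:30

Start: 644 minutes from midnight
Subtract: 314 minutes
Remaining: 644 - 314 = 330
Hours: 5, Minutes: 30


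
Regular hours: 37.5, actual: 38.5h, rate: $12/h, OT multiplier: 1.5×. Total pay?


Regular: 37.5h × $12 = $450.00
Overtime: 38.5 - 37.5 = 1.0h
OT pay: 1.0h × $12 × 1.5 = $18.00
Total = $450.00 + $18.00 = $468.00

$468.00


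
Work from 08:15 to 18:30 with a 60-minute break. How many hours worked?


9h 15m (555 minutes)

Total time = (18×60+30) - (8×60+15)
= 1110 - 495 = 615 min
Minus break: 615 - 60 = 555 min
= 9h 15m


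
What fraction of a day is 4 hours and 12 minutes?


Total minutes: 4×60 + 12 = 252
Day = 24×60 = 1440 minutes
Fraction = 252/1440 = 0.1750
As a percentage: 252/1440 × 100 = 17.50%

0.1750 (17.50%)


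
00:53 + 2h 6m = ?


02:59

Start: 53 minutes from midnight
Add: 126 minutes
Total: 179 minutes
Hours: 179 ÷ 60 = 2 remainder 59


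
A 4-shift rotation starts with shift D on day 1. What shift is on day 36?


Shift C

Shifts: A, B, C, D
Start: D (index 3)
Day 36: (3 + 36 - 1) mod 4
= 38 mod 4
= 2
Index 2 → shift C


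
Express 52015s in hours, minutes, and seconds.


14h 26m 55s

Hours: 52015 ÷ 3600 = 14 remainder 1615
Minutes: 1615 ÷ 60 = 26 remainder 55
Seconds: 55


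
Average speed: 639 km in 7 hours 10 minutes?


Distance: 639 km
Time: 7h 10m = 430 min = 430/60 = 43/6 hours
Speed = 639 ÷ (43/6) = 639 × 6 / 43 = 3834/43 ≈ 89.2 km/h

89.2 km/h


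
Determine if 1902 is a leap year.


No

Rules: divisible by 4 AND (not by 100 OR by 400)
1902 ÷ 4 = 475 remainder 2 → not divisible by 4
Not divisible by 4 → not a leap year


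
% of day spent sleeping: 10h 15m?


Time: 615 minutes
Day: 1440 minutes
Percentage = (615/1440) × 100 ≈ 42.7%

42.7%


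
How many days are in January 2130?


31 days

Month: January (month 1)
January has 31 days


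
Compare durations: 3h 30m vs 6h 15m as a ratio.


14:25 (0.56)

Duration 1: 210 minutes
Duration 2: 375 minutes
Ratio = 210:375
GCD = 15
Simplified = 14:25
As a decimal: 14/25 = 0.56


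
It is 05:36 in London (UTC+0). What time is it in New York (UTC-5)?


Time difference = UTC-5 - UTC+0 = -5 hours
New hour = (5 -5) mod 24
= 0 mod 24 = 0
Minutes unchanged → 00:36

00:36


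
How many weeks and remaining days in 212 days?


Weeks: 212 ÷ 7 = 30 remainder 2

30 weeks 2 days


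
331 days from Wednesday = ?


Start: Wednesday (index 2)
(2 + 331) mod 7
= 333 mod 7
= 4
Index 4 → Friday

Friday


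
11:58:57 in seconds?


43137 seconds

Hours: 11 × 3600 = 39600
Minutes: 58 × 60 = 3480
Seconds: 57
Total = 39600 + 3480 + 57 = 43137


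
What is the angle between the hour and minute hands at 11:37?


126.5°

Hour hand = 11×30 + 37×0.5 = 348.5°
Minute hand = 37×6 = 222°
Difference = |348.5 - 222| = 126.5°


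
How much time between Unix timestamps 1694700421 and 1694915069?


Difference = 1694915069 - 1694700421 = 214648 seconds
In hours: 214648 / 3600 ≈ 59.6
In days: 214648 / 86400 ≈ 2.48

214648 seconds (59.6 hours / 2.48 days)


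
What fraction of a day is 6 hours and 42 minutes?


Total minutes: 6×60 + 42 = 402
Day = 24×60 = 1440 minutes
Fraction = 402/1440 ≈ 0.2792
As a percentage: 402/1440 × 100 ≈ 27.92%

0.2792 (27.92%)


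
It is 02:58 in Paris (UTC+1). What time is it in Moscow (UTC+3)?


Time difference = UTC+3 - UTC+1 = +2 hours
New hour = (2 + 2) mod 24
= 4 mod 24 = 4
Minutes unchanged → 04:58

04:58


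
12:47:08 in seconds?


Hours: 12 × 3600 = 43200
Minutes: 47 × 60 = 2820
Seconds: 8
Total = 43200 + 2820 + 8 = 46028

46028 seconds


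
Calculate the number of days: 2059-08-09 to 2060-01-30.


From August 9, 2059 to January 30, 2060
Rest of August 2059: 31 - 9 = 22
Full months: September 30, October 31, November 30, December 31
Days into January 2060: 30
Total = 22 + 30 + 31 + 30 + 31 + 30 = 174 days

174 days


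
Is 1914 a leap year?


Rules: divisible by 4 AND (not by 100 OR by 400)
1914 ÷ 4 = 478 remainder 2 → not divisible by 4
Not divisible by 4 → not a leap year

No


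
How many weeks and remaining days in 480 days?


68 weeks 4 days

Weeks: 480 ÷ 7 = 68 remainder 4


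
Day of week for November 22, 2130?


Wednesday

Zeller's congruence:
q=22, m=11, k=30, j=21
h = (22 + ⌊13×12/5⌋ + 30 + ⌊30/4⌋ + ⌊21/4⌋ - 2×21) mod 7
= (22 + 31 + 30 + 7 + 5 - 42) mod 7
= 53 mod 7 = 4
h=4 → Wednesday


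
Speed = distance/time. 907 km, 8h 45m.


103.7 km/h

Distance: 907 km
Time: 8h 45m = 525 min = 525/60 = 35/4 hours
Speed = 907 ÷ (35/4) = 907 × 4 / 35 = 3628/35 ≈ 103.7 km/h


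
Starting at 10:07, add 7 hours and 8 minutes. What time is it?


Start: 607 minutes from midnight
Add: 428 minutes
Total: 1035 minutes
Hours: 1035 ÷ 60 = 17 remainder 15

17:15


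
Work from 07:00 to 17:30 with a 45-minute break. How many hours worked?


9h 45m (585 minutes)

Total time = (17×60+30) - (7×60+0)
= 1050 - 420 = 630 min
Minus break: 630 - 45 = 585 min
= 9h 45m


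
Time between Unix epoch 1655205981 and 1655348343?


Difference = 1655348343 - 1655205981 = 142362 seconds
In hours: 142362 / 3600 ≈ 39.5
In days: 142362 / 86400 ≈ 1.65

142362 seconds (39.5 hours / 1.65 days)


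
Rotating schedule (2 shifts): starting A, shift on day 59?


Shifts: A, B
Start: A (index 0)
Day 59: (0 + 59 - 1) mod 2
= 58 mod 2
= 0
Index 0 → shift A

Shift A


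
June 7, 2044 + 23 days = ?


June 30, 2044

Start: June 7, 2044
Add 23 days
June 7 + 23 = June 30, 2044


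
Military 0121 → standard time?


Hour: 1
1 < 12 → AM

1:21 AM


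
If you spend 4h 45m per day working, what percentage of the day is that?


19.8%

Time: 285 minutes
Day: 1440 minutes
Percentage = (285/1440) × 100 ≈ 19.8%


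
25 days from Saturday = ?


Wednesday

Start: Saturday (index 5)
(5 + 25) mod 7
= 30 mod 7
= 2
Index 2 → Wednesday


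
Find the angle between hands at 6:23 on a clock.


Hour hand = 6×30 + 23×0.5 = 191.5°
Minute hand = 23×6 = 138°
Difference = |191.5 - 138| = 53.5°

53.5°


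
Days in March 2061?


Month: March (month 3)
March has 31 days

31 days


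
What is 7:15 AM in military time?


Input: 7:15 AM
AM hour stays: 7

07:15


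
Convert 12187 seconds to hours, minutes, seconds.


3h 23m 7s

Hours: 12187 ÷ 3600 = 3 remainder 1387
Minutes: 1387 ÷ 60 = 23 remainder 7
Seconds: 7


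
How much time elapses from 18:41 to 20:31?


End time in minutes: 20×60 + 31 = 1231
Start time in minutes: 18×60 + 41 = 1121
Difference = 1231 - 1121 = 110 minutes
= 1 hours 50 minutes

1h 50m


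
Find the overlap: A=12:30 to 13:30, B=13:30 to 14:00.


0 minutes

Meeting A: 750-810 (in minutes from midnight)
Meeting B: 810-840
Overlap start = max(750, 810) = 810
Overlap end = min(810, 840) = 810
Overlap = max(0, 810 - 810) = 0 min


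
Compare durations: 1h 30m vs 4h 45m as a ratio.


6:19 (0.32)

Duration 1: 90 minutes
Duration 2: 285 minutes
Ratio = 90:285
GCD = 15
Simplified = 6:19
As a decimal: 6/19 ≈ 0.32


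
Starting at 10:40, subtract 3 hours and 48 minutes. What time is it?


06:52

Start: 640 minutes from midnight
Subtract: 228 minutes
Remaining: 640 - 228 = 412
Hours: 6, Minutes: 52


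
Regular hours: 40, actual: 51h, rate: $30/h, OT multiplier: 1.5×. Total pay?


Regular: 40h × $30 = $1200.00
Overtime: 51 - 40 = 11h
OT pay: 11h × $30 × 1.5 = $495.00
Total = $1200.00 + $495.00 = $1695.00

$1695.00


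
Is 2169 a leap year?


Rules: divisible by 4 AND (not by 100 OR by 400)
2169 ÷ 4 = 542 remainder 1 → not divisible by 4
Not divisible by 4 → not a leap year

No


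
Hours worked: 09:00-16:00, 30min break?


Total time = (16×60+0) - (9×60+0)
= 960 - 540 = 420 min
Minus break: 420 - 30 = 390 min
= 6h 30m

6h 30m (390 minutes)


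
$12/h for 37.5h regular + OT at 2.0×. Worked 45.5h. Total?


$642.00

Regular: 37.5h × $12 = $450.00
Overtime: 45.5 - 37.5 = 8.0h
OT pay: 8.0h × $12 × 2.0 = $192.00
Total = $450.00 + $192.00 = $642.00


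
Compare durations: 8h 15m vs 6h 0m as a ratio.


11:8 (1.38)

Duration 1: 495 minutes
Duration 2: 360 minutes
Ratio = 495:360
GCD = 45
Simplified = 11:8
As a decimal: 11/8 ≈ 1.38


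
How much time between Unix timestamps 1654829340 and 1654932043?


102703 seconds (28.5 hours / 1.19 days)

Difference = 1654932043 - 1654829340 = 102703 seconds
In hours: 102703 / 3600 ≈ 28.5
In days: 102703 / 86400 ≈ 1.19


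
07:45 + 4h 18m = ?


Start: 465 minutes from midnight
Add: 258 minutes
Total: 723 minutes
Hours: 723 ÷ 60 = 12 remainder 3

12:03


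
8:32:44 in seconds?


Hours: 8 × 3600 = 28800
Minutes: 32 × 60 = 1920
Seconds: 44
Total = 28800 + 1920 + 44 = 30764

30764 seconds


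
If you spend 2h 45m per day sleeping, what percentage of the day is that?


Time: 165 minutes
Day: 1440 minutes
Percentage = (165/1440) × 100 ≈ 11.5%

11.5%


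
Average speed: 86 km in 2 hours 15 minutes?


38.2 km/h

Distance: 86 km
Time: 2h 15m = 135 min = 135/60 = 9/4 hours
Speed = 86 ÷ (9/4) = 86 × 4 / 9 = 344/9 ≈ 38.2 km/h


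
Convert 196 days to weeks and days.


Weeks: 196 ÷ 7 = 28 remainder 0

28 weeks 0 days


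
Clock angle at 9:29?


110.5°

Hour hand = 9×30 + 29×0.5 = 284.5°
Minute hand = 29×6 = 174°
Difference = |284.5 - 174| = 110.5°


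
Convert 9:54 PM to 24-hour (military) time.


Input: 9:54 PM
PM: 9 + 12 = 21

21:54


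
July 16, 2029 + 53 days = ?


Start: July 16, 2029
Add 53 days
July 16 → August 1: 31 - 16 + 1 = 16 days (53 - 16 = 37 left)
August 1 → September 1: 31 - 1 + 1 = 31 days (37 - 31 = 6 left)
September 1 + 6 = September 7, 2029

September 7, 2029


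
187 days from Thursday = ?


Start: Thursday (index 3)
(3 + 187) mod 7
= 190 mod 7
= 1
Index 1 → Tuesday

Tuesday


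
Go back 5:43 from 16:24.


10:41

Start: 984 minutes from midnight
Subtract: 343 minutes
Remaining: 984 - 343 = 641
Hours: 10, Minutes: 41


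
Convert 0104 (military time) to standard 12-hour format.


Hour: 1
1 < 12 → AM

1:04 AM


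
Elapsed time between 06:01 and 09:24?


3h 23m

End time in minutes: 9×60 + 24 = 564
Start time in minutes: 6×60 + 1 = 361
Difference = 564 - 361 = 203 minutes
= 3 hours 23 minutes


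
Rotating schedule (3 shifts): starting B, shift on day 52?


Shifts: A, B, C
Start: B (index 1)
Day 52: (1 + 52 - 1) mod 3
= 52 mod 3
= 1
Index 1 → shift B

Shift B


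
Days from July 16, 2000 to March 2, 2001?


From July 16, 2000 to March 2, 2001
Rest of July 2000: 31 - 16 = 15
Full months: August 31, September 30, October 31, November 30, December 31, January 31, February 2001 28
Days into March 2001: 2
Total = 15 + 31 + 30 + 31 + 30 + 31 + 31 + 28 + 2 = 229 days

229 days


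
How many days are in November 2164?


Month: November (month 11)
November has 30 days

30 days


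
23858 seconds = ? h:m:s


Hours: 23858 ÷ 3600 = 6 remainder 2258
Minutes: 2258 ÷ 60 = 37 remainder 38
Seconds: 38

6h 37m 38s


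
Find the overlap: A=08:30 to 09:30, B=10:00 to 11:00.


Meeting A: 510-570 (in minutes from midnight)
Meeting B: 600-660
Overlap start = max(510, 600) = 600
Overlap end = min(570, 660) = 570
Overlap = max(0, 570 - 600) = 0 min

0 minutes


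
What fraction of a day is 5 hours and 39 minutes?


0.2354 (23.54%)

Total minutes: 5×60 + 39 = 339
Day = 24×60 = 1440 minutes
Fraction = 339/1440 ≈ 0.2354
As a percentage: 339/1440 × 100 ≈ 23.54%


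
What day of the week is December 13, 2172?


Zeller's congruence:
q=13, m=12, k=72, j=21
h = (13 + ⌊13×13/5⌋ + 72 + ⌊72/4⌋ + ⌊21/4⌋ - 2×21) mod 7
= (13 + 33 + 72 + 18 + 5 - 42) mod 7
= 99 mod 7 = 1
h=1 → Sunday

Sunday


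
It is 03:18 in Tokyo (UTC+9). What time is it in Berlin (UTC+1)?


Time difference = UTC+1 - UTC+9 = -8 hours
New hour = (3 -8) mod 24
= -5 mod 24 = 19
Minutes unchanged → 19:18; -5 < 0 → previous day

19:18 (previous day)


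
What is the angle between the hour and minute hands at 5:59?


Hour hand = 5×30 + 59×0.5 = 179.5°
Minute hand = 59×6 = 354°
Difference = |179.5 - 354| = 174.5°

174.5°


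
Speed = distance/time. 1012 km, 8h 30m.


119.1 km/h

Distance: 1012 km
Time: 8h 30m = 510 min = 510/60 = 17/2 hours
Speed = 1012 ÷ (17/2) = 1012 × 2 / 17 = 2024/17 ≈ 119.1 km/h


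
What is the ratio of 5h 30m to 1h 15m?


22:5 (4.40)

Duration 1: 330 minutes
Duration 2: 75 minutes
Ratio = 330:75
GCD = 15
Simplified = 22:5
As a decimal: 22/5 = 4.40


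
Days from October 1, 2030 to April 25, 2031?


206 days

From October 1, 2030 to April 25, 2031
Rest of October 2030: 31 - 1 = 30
Full months: November 30, December 31, January 31, February 2031 28, March 31
Days into April 2031: 25
Total = 30 + 30 + 31 + 31 + 28 + 31 + 25 = 206 days


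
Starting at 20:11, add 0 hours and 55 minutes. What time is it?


Start: 1211 minutes from midnight
Add: 55 minutes
Total: 1266 minutes
Hours: 1266 ÷ 60 = 21 remainder 6

21:06


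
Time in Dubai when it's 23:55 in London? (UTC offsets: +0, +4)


03:55 (next day)

Time difference = UTC+4 - UTC+0 = +4 hours
New hour = (23 + 4) mod 24
= 27 mod 24 = 3
Minutes unchanged → 03:55; 27 ≥ 24 → next day


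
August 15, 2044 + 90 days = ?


November 13, 2044

Start: August 15, 2044
Add 90 days
August 15 → September 1: 31 - 15 + 1 = 17 days (90 - 17 = 73 left)
September 1 → October 1: 30 - 1 + 1 = 30 days (73 - 30 = 43 left)
October 1 → November 1: 31 - 1 + 1 = 31 days (43 - 31 = 12 left)
November 1 + 12 = November 13, 2044


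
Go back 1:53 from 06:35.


Start: 395 minutes from midnight
Subtract: 113 minutes
Remaining: 395 - 113 = 282
Hours: 4, Minutes: 42

04:42


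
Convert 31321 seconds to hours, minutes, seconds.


Hours: 31321 ÷ 3600 = 8 remainder 2521
Minutes: 2521 ÷ 60 = 42 remainder 1
Seconds: 1

8h 42m 1s


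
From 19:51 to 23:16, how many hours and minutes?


3h 25m

End time in minutes: 23×60 + 16 = 1396
Start time in minutes: 19×60 + 51 = 1191
Difference = 1396 - 1191 = 205 minutes
= 3 hours 25 minutes


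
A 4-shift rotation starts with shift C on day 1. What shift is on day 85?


Shifts: A, B, C, D
Start: C (index 2)
Day 85: (2 + 85 - 1) mod 4
= 86 mod 4
= 2
Index 2 → shift C

Shift C


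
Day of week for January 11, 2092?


Zeller's congruence:
q=11, m=13, k=91, j=20
h = (11 + ⌊13×14/5⌋ + 91 + ⌊91/4⌋ + ⌊20/4⌋ - 2×20) mod 7
= (11 + 36 + 91 + 22 + 5 - 40) mod 7
= 125 mod 7 = 6
h=6 → Friday

Friday


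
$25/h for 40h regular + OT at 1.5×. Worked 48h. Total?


Regular: 40h × $25 = $1000.00
Overtime: 48 - 40 = 8h
OT pay: 8h × $25 × 1.5 = $300.00
Total = $1000.00 + $300.00 = $1300.00

$1300.00


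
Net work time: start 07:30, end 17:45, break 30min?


9h 45m (585 minutes)

Total time = (17×60+45) - (7×60+30)
= 1065 - 450 = 615 min
Minus break: 615 - 30 = 585 min
= 9h 45m


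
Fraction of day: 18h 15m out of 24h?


0.7604 (76.04%)

Total minutes: 18×60 + 15 = 1095
Day = 24×60 = 1440 minutes
Fraction = 1095/1440 ≈ 0.7604
As a percentage: 1095/1440 × 100 ≈ 76.04%


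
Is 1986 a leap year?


No

Rules: divisible by 4 AND (not by 100 OR by 400)
1986 ÷ 4 = 496 remainder 2 → not divisible by 4
Not divisible by 4 → not a leap year


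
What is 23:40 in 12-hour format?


Hour: 23
23 - 12 = 11 → PM

11:40 PM


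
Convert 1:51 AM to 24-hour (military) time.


Input: 1:51 AM
AM hour stays: 1

01:51


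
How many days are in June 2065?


30 days

Month: June (month 6)
June has 30 days


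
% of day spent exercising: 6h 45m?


Time: 405 minutes
Day: 1440 minutes
Percentage = (405/1440) × 100 ≈ 28.1%

28.1%


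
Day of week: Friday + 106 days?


Saturday

Start: Friday (index 4)
(4 + 106) mod 7
= 110 mod 7
= 5
Index 5 → Saturday


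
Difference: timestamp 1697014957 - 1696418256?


596701 seconds (165.8 hours / 6.91 days)

Difference = 1697014957 - 1696418256 = 596701 seconds
In hours: 596701 / 3600 ≈ 165.8
In days: 596701 / 86400 ≈ 6.91


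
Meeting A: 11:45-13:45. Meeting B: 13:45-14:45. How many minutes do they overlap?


Meeting A: 705-825 (in minutes from midnight)
Meeting B: 825-885
Overlap start = max(705, 825) = 825
Overlap end = min(825, 885) = 825
Overlap = max(0, 825 - 825) = 0 min

0 minutes


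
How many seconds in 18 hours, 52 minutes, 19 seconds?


Hours: 18 × 3600 = 64800
Minutes: 52 × 60 = 3120
Seconds: 19
Total = 64800 + 3120 + 19 = 67939

67939 seconds


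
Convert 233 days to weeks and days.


33 weeks 2 days

Weeks: 233 ÷ 7 = 33 remainder 2


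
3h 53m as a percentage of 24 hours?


0.1618 (16.18%)

Total minutes: 3×60 + 53 = 233
Day = 24×60 = 1440 minutes
Fraction = 233/1440 ≈ 0.1618
As a percentage: 233/1440 × 100 ≈ 16.18%


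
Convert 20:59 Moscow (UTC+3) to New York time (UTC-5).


Time difference = UTC-5 - UTC+3 = -8 hours
New hour = (20 -8) mod 24
= 12 mod 24 = 12
Minutes unchanged → 12:59

12:59


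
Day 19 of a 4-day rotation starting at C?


Shifts: A, B, C, D
Start: C (index 2)
Day 19: (2 + 19 - 1) mod 4
= 20 mod 4
= 0
Index 0 → shift A

Shift A


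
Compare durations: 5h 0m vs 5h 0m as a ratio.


Duration 1: 300 minutes
Duration 2: 300 minutes
Ratio = 300:300
GCD = 300
Simplified = 1:1
As a decimal: 1/1 = 1.00

1:1 (1.00)


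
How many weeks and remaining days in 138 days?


Weeks: 138 ÷ 7 = 19 remainder 5

19 weeks 5 days


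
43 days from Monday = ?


Tuesday

Start: Monday (index 0)
(0 + 43) mod 7
= 43 mod 7
= 1
Index 1 → Tuesday


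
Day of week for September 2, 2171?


Zeller's congruence:
q=2, m=9, k=71, j=21
h = (2 + ⌊13×10/5⌋ + 71 + ⌊71/4⌋ + ⌊21/4⌋ - 2×21) mod 7
= (2 + 26 + 71 + 17 + 5 - 42) mod 7
= 79 mod 7 = 2
h=2 → Monday

Monday


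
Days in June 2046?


30 days

Month: June (month 6)
June has 30 days


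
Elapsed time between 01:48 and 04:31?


End time in minutes: 4×60 + 31 = 271
Start time in minutes: 1×60 + 48 = 108
Difference = 271 - 108 = 163 minutes
= 2 hours 43 minutes

2h 43m


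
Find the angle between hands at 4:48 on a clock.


Hour hand = 4×30 + 48×0.5 = 144.0°
Minute hand = 48×6 = 288°
Difference = |144.0 - 288| = 144.0°

144.0°


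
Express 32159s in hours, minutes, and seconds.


8h 55m 59s

Hours: 32159 ÷ 3600 = 8 remainder 3359
Minutes: 3359 ÷ 60 = 55 remainder 59
Seconds: 59


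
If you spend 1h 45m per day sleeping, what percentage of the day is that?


7.3%

Time: 105 minutes
Day: 1440 minutes
Percentage = (105/1440) × 100 ≈ 7.3%


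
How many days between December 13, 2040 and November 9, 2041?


From December 13, 2040 to November 9, 2041
Rest of December 2040: 31 - 13 = 18
Full months: January 31, February 2041 28, March 31, April 30, May 31, June 30, July 31, August 31, September 30, October 31
Days into November 2041: 9
Total = 18 + 31 + 28 + 31 + 30 + 31 + 30 + 31 + 31 + 30 + 31 + 9 = 331 days

331 days


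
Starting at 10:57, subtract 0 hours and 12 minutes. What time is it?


Start: 657 minutes from midnight
Subtract: 12 minutes
Remaining: 657 - 12 = 645
Hours: 10, Minutes: 45

10:45


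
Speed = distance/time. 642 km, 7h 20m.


87.5 km/h

Distance: 642 km
Time: 7h 20m = 440 min = 440/60 = 22/3 hours
Speed = 642 ÷ (22/3) = 642 × 3 / 22 = 1926/22 ≈ 87.5 km/h


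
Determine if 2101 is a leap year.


Rules: divisible by 4 AND (not by 100 OR by 400)
2101 ÷ 4 = 525 remainder 1 → not divisible by 4
Not divisible by 4 → not a leap year

No


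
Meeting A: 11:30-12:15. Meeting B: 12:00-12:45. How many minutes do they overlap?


15 minutes

Meeting A: 690-735 (in minutes from midnight)
Meeting B: 720-765
Overlap start = max(690, 720) = 720
Overlap end = min(735, 765) = 735
Overlap = max(0, 735 - 720) = 15 min


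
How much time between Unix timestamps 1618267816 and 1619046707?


Difference = 1619046707 - 1618267816 = 778891 seconds
In hours: 778891 / 3600 ≈ 216.4
In days: 778891 / 86400 ≈ 9.01

778891 seconds (216.4 hours / 9.01 days)


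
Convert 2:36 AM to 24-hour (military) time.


Input: 2:36 AM
AM hour stays: 2

02:36


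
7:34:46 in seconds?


Hours: 7 × 3600 = 25200
Minutes: 34 × 60 = 2040
Seconds: 46
Total = 25200 + 2040 + 46 = 27286

27286 seconds


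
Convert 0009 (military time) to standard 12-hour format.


Hour: 0
0 → 12 AM (midnight)

12:09 AM


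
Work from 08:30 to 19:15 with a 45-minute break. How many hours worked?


Total time = (19×60+15) - (8×60+30)
= 1155 - 510 = 645 min
Minus break: 645 - 45 = 600 min
= 10h 0m

10h 0m (600 minutes)


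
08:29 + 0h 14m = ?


Start: 509 minutes from midnight
Add: 14 minutes
Total: 523 minutes
Hours: 523 ÷ 60 = 8 remainder 43

08:43


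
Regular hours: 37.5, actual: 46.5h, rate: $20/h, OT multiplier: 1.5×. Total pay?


$1020.00

Regular: 37.5h × $20 = $750.00
Overtime: 46.5 - 37.5 = 9.0h
OT pay: 9.0h × $20 × 1.5 = $270.00
Total = $750.00 + $270.00 = $1020.00


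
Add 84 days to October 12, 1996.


Start: October 12, 1996
Add 84 days
October 12 → November 1: 31 - 12 + 1 = 20 days (84 - 20 = 64 left)
November 1 → December 1: 30 - 1 + 1 = 30 days (64 - 30 = 34 left)
December 1 → January 1: 31 - 1 + 1 = 31 days (34 - 31 = 3 left)
January 1 + 3 = January 4, 1997

January 4, 1997


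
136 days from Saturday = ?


Start: Saturday (index 5)
(5 + 136) mod 7
= 141 mod 7
= 1
Index 1 → Tuesday

Tuesday


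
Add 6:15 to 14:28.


Start: 868 minutes from midnight
Add: 375 minutes
Total: 1243 minutes
Hours: 1243 ÷ 60 = 20 remainder 43

20:43


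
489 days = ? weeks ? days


Weeks: 489 ÷ 7 = 69 remainder 6

69 weeks 6 days


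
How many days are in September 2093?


Month: September (month 9)
September has 30 days

30 days


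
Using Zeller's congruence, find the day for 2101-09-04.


Sunday

Zeller's congruence:
q=4, m=9, k=1, j=21
h = (4 + ⌊13×10/5⌋ + 1 + ⌊1/4⌋ + ⌊21/4⌋ - 2×21) mod 7
= (4 + 26 + 1 + 0 + 5 - 42) mod 7
= -6 mod 7 = 1
h=1 → Sunday


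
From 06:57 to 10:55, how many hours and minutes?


3h 58m

End time in minutes: 10×60 + 55 = 655
Start time in minutes: 6×60 + 57 = 417
Difference = 655 - 417 = 238 minutes
= 3 hours 58 minutes


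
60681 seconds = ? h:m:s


16h 51m 21s

Hours: 60681 ÷ 3600 = 16 remainder 3081
Minutes: 3081 ÷ 60 = 51 remainder 21
Seconds: 21


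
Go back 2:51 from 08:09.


Start: 489 minutes from midnight
Subtract: 171 minutes
Remaining: 489 - 171 = 318
Hours: 5, Minutes: 18

05:18


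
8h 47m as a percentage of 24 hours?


Total minutes: 8×60 + 47 = 527
Day = 24×60 = 1440 minutes
Fraction = 527/1440 ≈ 0.3660
As a percentage: 527/1440 × 100 ≈ 36.60%

0.3660 (36.60%)


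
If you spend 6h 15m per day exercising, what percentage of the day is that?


26.0%

Time: 375 minutes
Day: 1440 minutes
Percentage = (375/1440) × 100 ≈ 26.0%


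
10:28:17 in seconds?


37697 seconds

Hours: 10 × 3600 = 36000
Minutes: 28 × 60 = 1680
Seconds: 17
Total = 36000 + 1680 + 17 = 37697


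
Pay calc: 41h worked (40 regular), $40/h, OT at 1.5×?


Regular: 40h × $40 = $1600.00
Overtime: 41 - 40 = 1h
OT pay: 1h × $40 × 1.5 = $60.00
Total = $1600.00 + $60.00 = $1660.00

$1660.00


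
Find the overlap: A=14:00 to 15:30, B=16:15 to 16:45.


0 minutes

Meeting A: 840-930 (in minutes from midnight)
Meeting B: 975-1005
Overlap start = max(840, 975) = 975
Overlap end = min(930, 1005) = 930
Overlap = max(0, 930 - 975) = 0 min


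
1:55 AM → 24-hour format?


Input: 1:55 AM
AM hour stays: 1

01:55


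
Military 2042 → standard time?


Hour: 20
20 - 12 = 8 → PM

8:42 PM


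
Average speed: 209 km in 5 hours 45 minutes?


36.3 km/h

Distance: 209 km
Time: 5h 45m = 345 min = 345/60 = 23/4 hours
Speed = 209 ÷ (23/4) = 209 × 4 / 23 = 836/23 ≈ 36.3 km/h


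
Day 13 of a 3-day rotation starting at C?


Shift C

Shifts: A, B, C
Start: C (index 2)
Day 13: (2 + 13 - 1) mod 3
= 14 mod 3
= 2
Index 2 → shift C


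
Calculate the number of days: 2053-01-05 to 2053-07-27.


203 days

From January 5, 2053 to July 27, 2053
Rest of January 2053: 31 - 5 = 26
Full months: February 2053 28, March 31, April 30, May 31, June 30
Days into July 2053: 27
Total = 26 + 28 + 31 + 30 + 31 + 30 + 27 = 203 days


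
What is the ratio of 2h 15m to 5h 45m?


9:23 (0.39)

Duration 1: 135 minutes
Duration 2: 345 minutes
Ratio = 135:345
GCD = 15
Simplified = 9:23
As a decimal: 9/23 ≈ 0.39


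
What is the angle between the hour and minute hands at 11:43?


Hour hand = 11×30 + 43×0.5 = 351.5°
Minute hand = 43×6 = 258°
Difference = |351.5 - 258| = 93.5°

93.5°


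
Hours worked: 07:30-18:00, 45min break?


9h 45m (585 minutes)

Total time = (18×60+0) - (7×60+30)
= 1080 - 450 = 630 min
Minus break: 630 - 45 = 585 min
= 9h 45m


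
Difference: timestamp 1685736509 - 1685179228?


557281 seconds (154.8 hours / 6.45 days)

Difference = 1685736509 - 1685179228 = 557281 seconds
In hours: 557281 / 3600 ≈ 154.8
In days: 557281 / 86400 ≈ 6.45


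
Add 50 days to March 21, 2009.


May 10, 2009

Start: March 21, 2009
Add 50 days
March 21 → April 1: 31 - 21 + 1 = 11 days (50 - 11 = 39 left)
April 1 → May 1: 30 - 1 + 1 = 30 days (39 - 30 = 9 left)
May 1 + 9 = May 10, 2009


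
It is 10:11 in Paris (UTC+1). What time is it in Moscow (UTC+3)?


12:11

Time difference = UTC+3 - UTC+1 = +2 hours
New hour = (10 + 2) mod 24
= 12 mod 24 = 12
Minutes unchanged → 12:11


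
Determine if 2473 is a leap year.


No

Rules: divisible by 4 AND (not by 100 OR by 400)
2473 ÷ 4 = 618 remainder 1 → not divisible by 4
Not divisible by 4 → not a leap year


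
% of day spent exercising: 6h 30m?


Time: 390 minutes
Day: 1440 minutes
Percentage = (390/1440) × 100 ≈ 27.1%

27.1%


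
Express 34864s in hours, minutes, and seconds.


Hours: 34864 ÷ 3600 = 9 remainder 2464
Minutes: 2464 ÷ 60 = 41 remainder 4
Seconds: 4

9h 41m 4s


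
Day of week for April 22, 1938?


Friday

Zeller's congruence:
q=22, m=4, k=38, j=19
h = (22 + ⌊13×5/5⌋ + 38 + ⌊38/4⌋ + ⌊19/4⌋ - 2×19) mod 7
= (22 + 13 + 38 + 9 + 4 - 38) mod 7
= 48 mod 7 = 6
h=6 → Friday


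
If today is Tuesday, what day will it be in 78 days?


Start: Tuesday (index 1)
(1 + 78) mod 7
= 79 mod 7
= 2
Index 2 → Wednesday

Wednesday


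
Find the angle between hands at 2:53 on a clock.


128.5°

Hour hand = 2×30 + 53×0.5 = 86.5°
Minute hand = 53×6 = 318°
Difference = |86.5 - 318| = 231.5°
Since > 180°: 360 - 231.5 = 128.5°


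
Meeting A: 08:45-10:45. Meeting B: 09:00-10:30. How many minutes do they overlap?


Meeting A: 525-645 (in minutes from midnight)
Meeting B: 540-630
Overlap start = max(525, 540) = 540
Overlap end = min(645, 630) = 630
Overlap = max(0, 630 - 540) = 90 min

90 minutes


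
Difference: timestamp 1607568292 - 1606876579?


Difference = 1607568292 - 1606876579 = 691713 seconds
In hours: 691713 / 3600 ≈ 192.1
In days: 691713 / 86400 ≈ 8.01

691713 seconds (192.1 hours / 8.01 days)
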